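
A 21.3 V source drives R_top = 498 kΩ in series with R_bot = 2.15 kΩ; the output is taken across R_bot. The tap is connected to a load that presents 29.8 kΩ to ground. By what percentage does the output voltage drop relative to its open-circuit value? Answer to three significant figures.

6.70 %

The divider's output (Thévenin) resistance is R_top‖R_bot = 2.141 kΩ.
Fractional drop under load = R_th/(R_th + R_L) = 2.141 / (2.141 + 29.8) = 0.06702.
So the output falls by 6.70 %.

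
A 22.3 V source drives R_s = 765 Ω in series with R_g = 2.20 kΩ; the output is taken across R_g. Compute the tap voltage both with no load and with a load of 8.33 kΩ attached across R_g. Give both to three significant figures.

Unloaded: 16.5 V; loaded: 15.5 V

Open-circuit: V = 22.3 × 2200/(765 + 2200) = 16.5 V.
With the load, R_g becomes R_g‖R_L = 1740 Ω, so V = 22.3 × 1740/2505 = 15.5 V.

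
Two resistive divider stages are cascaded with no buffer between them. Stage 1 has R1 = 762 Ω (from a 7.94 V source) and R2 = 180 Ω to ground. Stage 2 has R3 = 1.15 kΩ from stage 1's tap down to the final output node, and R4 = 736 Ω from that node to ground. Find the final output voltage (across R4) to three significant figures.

Stage 2 presents R3+R4 = 1886 Ω as a load on stage 1's tap.
Stage 1's lower leg becomes R2‖(R3+R4) = 164.3 Ω, so V_mid = 7.94 × 164.3/926.3 = 1.408 V.
Stage 2 is itself unloaded: V_out = V_mid × R4/(R3+R4) = 1.408 × 736/1886 = 0.550 V.

V_out ≈ 0.550 V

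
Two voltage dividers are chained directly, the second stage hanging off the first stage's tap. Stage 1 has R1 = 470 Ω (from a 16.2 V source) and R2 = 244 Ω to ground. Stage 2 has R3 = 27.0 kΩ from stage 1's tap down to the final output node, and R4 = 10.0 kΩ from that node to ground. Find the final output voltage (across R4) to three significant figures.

Stage 2 presents R3+R4 = 37000 Ω as a load on stage 1's tap.
Stage 1's lower leg becomes R2‖(R3+R4) = 242.4 Ω, so V_mid = 16.2 × 242.4/712.4 = 5.512 V.
Stage 2 is itself unloaded: V_out = V_mid × R4/(R3+R4) = 5.512 × 10000/37000 = 1.49 V.

V_out ≈ 1.49 V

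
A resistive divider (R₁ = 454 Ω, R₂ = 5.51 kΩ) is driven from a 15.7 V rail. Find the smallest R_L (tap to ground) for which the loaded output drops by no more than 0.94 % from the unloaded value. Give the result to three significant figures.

R_L(min) ≈ 44.2 kΩ

Output resistance R_th = R₁‖R₂ = (454 × 5510)/5964 = 419.4 Ω.
The fractional drop is R_th/(R_th + R_L); requiring this ≤ 0.00940 gives R_L ≥ R_th(1/0.00940 − 1) = 419.4 × 105.4 = 44.2 kΩ.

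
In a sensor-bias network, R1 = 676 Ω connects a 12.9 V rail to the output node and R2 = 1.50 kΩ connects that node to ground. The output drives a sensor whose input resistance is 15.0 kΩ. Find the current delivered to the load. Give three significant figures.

R2‖R_L = 1364 Ω; V_out = 12.9 × 1364/2040 = 8.625 V.
I_L = V_out / R_L = 8.625 / 15.0 kΩ = 0.575 mA.

I_L ≈ 0.575 mA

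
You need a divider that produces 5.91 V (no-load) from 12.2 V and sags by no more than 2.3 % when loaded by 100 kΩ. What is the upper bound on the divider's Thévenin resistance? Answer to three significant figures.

R_th ≤ 2.35 kΩ

Loading drop = R_th/(R_th + R_L) ≤ 0.0230, so R_th ≤ R_L · ε/(1−ε) = 100 kΩ × 0.0230/0.9770 = 2.35 kΩ.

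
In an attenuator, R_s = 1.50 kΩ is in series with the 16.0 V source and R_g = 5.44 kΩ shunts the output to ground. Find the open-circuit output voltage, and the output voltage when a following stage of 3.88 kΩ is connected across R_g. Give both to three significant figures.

Unloaded: 12.5 V; loaded: 9.63 V

Open-circuit: V = 16.0 × 5.44/(1.50 + 5.44) = 12.5 V.
With the load, R_g becomes R_g‖R_L = 2.265 kΩ, so V = 16.0 × 2.265/3.765 = 9.63 V.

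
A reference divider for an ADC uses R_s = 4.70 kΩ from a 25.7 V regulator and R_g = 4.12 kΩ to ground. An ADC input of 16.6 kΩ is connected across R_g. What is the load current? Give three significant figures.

R_g‖R_L = 3.301 kΩ; V_out = 25.7 × 3.301/8.001 = 10.60 V.
I_L = V_out / R_L = 10.60 / 16.6 kΩ = 0.639 mA.

I_L ≈ 0.639 mA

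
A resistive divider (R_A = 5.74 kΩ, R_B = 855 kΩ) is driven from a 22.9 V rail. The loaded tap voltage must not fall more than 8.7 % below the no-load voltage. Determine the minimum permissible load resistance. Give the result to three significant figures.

Output resistance R_th = R_A‖R_B = (5.74 × 855)/860.7 = 5.702 kΩ.
The fractional drop is R_th/(R_th + R_L); requiring this ≤ 0.0870 gives R_L ≥ R_th(1/0.0870 − 1) = 5.702 × 10.49 = 59.8 kΩ.

R_L(min) ≈ 59.8 kΩ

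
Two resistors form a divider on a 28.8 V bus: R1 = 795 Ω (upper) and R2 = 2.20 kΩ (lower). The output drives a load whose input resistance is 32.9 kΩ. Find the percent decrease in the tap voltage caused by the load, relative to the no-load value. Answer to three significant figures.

1.74 %

The divider's output (Thévenin) resistance is R1‖R2 = 584.0 Ω.
Fractional drop under load = R_th/(R_th + R_L) = 584.0 / (584.0 + 32900) = 0.01744.
So the output falls by 1.74 %.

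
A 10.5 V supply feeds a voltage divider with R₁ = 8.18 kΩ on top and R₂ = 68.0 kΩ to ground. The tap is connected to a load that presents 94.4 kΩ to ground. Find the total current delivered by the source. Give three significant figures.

R₂‖R_L = 39.53 kΩ, so the source sees R₁ + R₂‖R_L = 47.71 kΩ.
I = 10.5 V / 47.71 kΩ = 0.220 mA.

I ≈ 0.220 mA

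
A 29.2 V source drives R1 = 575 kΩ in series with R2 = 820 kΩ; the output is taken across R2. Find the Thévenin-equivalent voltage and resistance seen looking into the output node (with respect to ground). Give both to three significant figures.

V_th is the open-circuit tap voltage: 29.2 × 820/(575 + 820) = 17.2 V.
With the supply zeroed, R1 and R2 appear in parallel from the tap: R_th = R1‖R2 = (575 × 820)/1395 = 338 kΩ.

V_th = 17.2 V, R_th = 338 kΩ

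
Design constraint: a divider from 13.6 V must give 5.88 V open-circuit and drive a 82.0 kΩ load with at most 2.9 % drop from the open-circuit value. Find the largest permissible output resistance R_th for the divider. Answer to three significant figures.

Loading drop = R_th/(R_th + R_L) ≤ 0.0290, so R_th ≤ R_L · ε/(1−ε) = 82.0 kΩ × 0.0290/0.9710 = 2.45 kΩ.

R_th ≤ 2.45 kΩ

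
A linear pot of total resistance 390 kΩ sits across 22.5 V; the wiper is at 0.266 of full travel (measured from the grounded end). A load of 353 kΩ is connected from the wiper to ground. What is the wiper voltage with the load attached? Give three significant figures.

V ≈ 4.92 V

The wiper splits the pot into (1−α)R = 286.3 kΩ above and αR = 103.7 kΩ below.
Lower section ‖ load = 80.18 kΩ.
V_wiper = 22.5 × 80.18/(286.3 + 80.18) = 4.92 V.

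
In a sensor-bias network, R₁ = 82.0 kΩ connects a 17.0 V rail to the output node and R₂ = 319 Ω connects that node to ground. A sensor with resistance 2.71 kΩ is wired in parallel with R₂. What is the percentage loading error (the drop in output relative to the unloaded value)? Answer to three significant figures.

The divider's output (Thévenin) resistance is R₁‖R₂ = 317.8 Ω.
Fractional drop under load = R_th/(R_th + R_L) = 317.8 / (317.8 + 2710) = 0.1050.
So the output falls by 10.5 %.

10.5 %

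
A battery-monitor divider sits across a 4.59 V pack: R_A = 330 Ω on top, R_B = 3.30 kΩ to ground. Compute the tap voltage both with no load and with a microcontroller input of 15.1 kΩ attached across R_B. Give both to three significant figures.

Unloaded: 4.17 V; loaded: 4.09 V

Open-circuit: V = 4.59 × 3300/(330 + 3300) = 4.17 V.
With the load, R_B becomes R_B‖R_L = 2708 Ω, so V = 4.59 × 2708/3038 = 4.09 V.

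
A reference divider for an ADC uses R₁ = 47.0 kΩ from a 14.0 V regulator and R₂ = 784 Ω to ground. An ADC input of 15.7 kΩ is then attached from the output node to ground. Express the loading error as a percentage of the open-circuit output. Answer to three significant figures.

The divider's output (Thévenin) resistance is R₁‖R₂ = 771.1 Ω.
Fractional drop under load = R_th/(R_th + R_L) = 771.1 / (771.1 + 15700) = 0.04682.
So the output falls by 4.68 %.

4.68 %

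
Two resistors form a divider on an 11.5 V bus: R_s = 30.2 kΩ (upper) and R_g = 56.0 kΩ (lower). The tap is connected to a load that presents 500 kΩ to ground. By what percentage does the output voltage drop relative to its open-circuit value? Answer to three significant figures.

The divider's output (Thévenin) resistance is R_s‖R_g = 19.62 kΩ.
Fractional drop under load = R_th/(R_th + R_L) = 19.62 / (19.62 + 500) = 0.03776.
So the output falls by 3.78 %.

3.78 %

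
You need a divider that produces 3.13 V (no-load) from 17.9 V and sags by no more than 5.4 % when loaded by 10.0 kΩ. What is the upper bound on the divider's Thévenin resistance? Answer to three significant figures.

Loading drop = R_th/(R_th + R_L) ≤ 0.0540, so R_th ≤ R_L · ε/(1−ε) = 10.0 kΩ × 0.0540/0.9460 = 571 Ω.

R_th ≤ 571 Ω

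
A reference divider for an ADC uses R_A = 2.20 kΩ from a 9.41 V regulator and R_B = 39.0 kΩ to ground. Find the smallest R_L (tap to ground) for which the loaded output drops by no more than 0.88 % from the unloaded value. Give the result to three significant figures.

Output resistance R_th = R_A‖R_B = (2.20 × 39.0)/41.20 = 2.083 kΩ.
The fractional drop is R_th/(R_th + R_L); requiring this ≤ 0.00880 gives R_L ≥ R_th(1/0.00880 − 1) = 2.083 × 112.6 = 235 kΩ.

R_L(min) ≈ 235 kΩ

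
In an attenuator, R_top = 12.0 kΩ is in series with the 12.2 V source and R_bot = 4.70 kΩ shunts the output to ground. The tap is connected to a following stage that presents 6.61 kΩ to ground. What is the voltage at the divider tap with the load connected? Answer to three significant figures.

The load sits in parallel with R_bot: R_bot‖R_L = (4.70 × 6.61) / (4.70 + 6.61) = 2.747 kΩ.
V_out = 12.2 × 2.747 / (12.0 + 2.747) = 12.2 × 2.747/14.75 = 2.27 V.
(Unloaded it would have been 3.43 V.)

V_out ≈ 2.27 V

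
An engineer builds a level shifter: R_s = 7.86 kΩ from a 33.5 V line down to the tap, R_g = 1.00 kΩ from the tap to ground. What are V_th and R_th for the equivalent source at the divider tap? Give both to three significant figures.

V_th = 3.78 V, R_th = 887 Ω

V_th is the open-circuit tap voltage: 33.5 × 1.00/(7.86 + 1.00) = 3.78 V.
With the supply zeroed, R_s and R_g appear in parallel from the tap: R_th = R_s‖R_g = (7.86 × 1.00)/8.860 = 887 Ω.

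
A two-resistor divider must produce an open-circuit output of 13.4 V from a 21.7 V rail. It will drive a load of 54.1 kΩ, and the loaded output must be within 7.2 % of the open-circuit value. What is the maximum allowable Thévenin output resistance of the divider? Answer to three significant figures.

R_th ≤ 4.20 kΩ

Loading drop = R_th/(R_th + R_L) ≤ 0.0720, so R_th ≤ R_L · ε/(1−ε) = 54.1 kΩ × 0.0720/0.9280 = 4.20 kΩ.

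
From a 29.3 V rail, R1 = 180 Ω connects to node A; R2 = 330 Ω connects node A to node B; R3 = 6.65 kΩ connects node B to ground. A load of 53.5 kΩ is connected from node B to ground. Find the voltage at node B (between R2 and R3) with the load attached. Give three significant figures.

At node B, R3 is in parallel with the load: R3‖R_L = 5915 Ω.
Below node A the resistance is R2 + (R3‖R_L) = 6245 Ω, so V_A = 29.3 × 6245/6425 = 28.48 V.
Then V_B = V_A × (R3‖R_L)/(R2 + R3‖R_L) = 28.48 × 5915/6245 = 27.0 V.

V ≈ 27.0 V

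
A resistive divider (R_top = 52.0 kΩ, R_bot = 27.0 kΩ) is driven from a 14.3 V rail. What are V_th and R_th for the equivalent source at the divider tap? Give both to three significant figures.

V_th = 4.89 V, R_th = 17.8 kΩ

V_th is the open-circuit tap voltage: 14.3 × 27.0/(52.0 + 27.0) = 4.89 V.
With the supply zeroed, R_top and R_bot appear in parallel from the tap: R_th = R_top‖R_bot = (52.0 × 27.0)/79.00 = 17.8 kΩ.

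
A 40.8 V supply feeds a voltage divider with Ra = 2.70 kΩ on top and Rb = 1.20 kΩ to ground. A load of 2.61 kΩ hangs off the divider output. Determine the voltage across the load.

The load sits in parallel with Rb: Rb‖R_L = (1.20 × 2.61) / (1.20 + 2.61) = 0.8220 kΩ.
V_out = 40.8 × 0.8220 / (2.70 + 0.8220) = 40.8 × 0.8220/3.522 = 9.52 V.

V_out ≈ 9.52 V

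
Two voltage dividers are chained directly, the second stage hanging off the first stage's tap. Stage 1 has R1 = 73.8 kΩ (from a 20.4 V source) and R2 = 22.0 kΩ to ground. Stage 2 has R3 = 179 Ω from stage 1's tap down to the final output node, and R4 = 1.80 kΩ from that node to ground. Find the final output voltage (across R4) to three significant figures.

V_out ≈ 0.446 V

Stage 2 presents R3+R4 = 1979 Ω as a load on stage 1's tap.
Stage 1's lower leg becomes R2‖(R3+R4) = 1816 Ω, so V_mid = 20.4 × 1816/75620 = 0.4898 V.
Stage 2 is itself unloaded: V_out = V_mid × R4/(R3+R4) = 0.4898 × 1800/1979 = 0.446 V.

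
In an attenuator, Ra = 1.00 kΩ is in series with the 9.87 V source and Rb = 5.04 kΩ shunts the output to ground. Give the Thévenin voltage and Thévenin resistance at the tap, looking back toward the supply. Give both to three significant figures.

V_th = 8.24 V, R_th = 834 Ω

V_th is the open-circuit tap voltage: 9.87 × 5.04/(1.00 + 5.04) = 8.24 V.
With the supply zeroed, Ra and Rb appear in parallel from the tap: R_th = Ra‖Rb = (1.00 × 5.04)/6.040 = 834 Ω.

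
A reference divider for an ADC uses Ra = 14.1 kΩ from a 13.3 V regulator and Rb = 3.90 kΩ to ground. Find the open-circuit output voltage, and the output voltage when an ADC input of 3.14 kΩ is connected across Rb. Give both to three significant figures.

Unloaded: 2.88 V; loaded: 1.46 V

Open-circuit: V = 13.3 × 3.90/(14.1 + 3.90) = 2.88 V.
With the load, Rb becomes Rb‖R_L = 1.739 kΩ, so V = 13.3 × 1.739/15.84 = 1.46 V.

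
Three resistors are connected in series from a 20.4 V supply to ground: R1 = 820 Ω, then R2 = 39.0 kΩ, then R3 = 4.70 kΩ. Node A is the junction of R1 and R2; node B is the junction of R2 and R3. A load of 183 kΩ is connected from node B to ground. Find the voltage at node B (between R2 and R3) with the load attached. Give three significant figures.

V ≈ 2.11 V

At node B, R3 is in parallel with the load: R3‖R_L = 4582 Ω.
Below node A the resistance is R2 + (R3‖R_L) = 43580 Ω, so V_A = 20.4 × 43580/44400 = 20.02 V.
Then V_B = V_A × (R3‖R_L)/(R2 + R3‖R_L) = 20.02 × 4582/43580 = 2.11 V.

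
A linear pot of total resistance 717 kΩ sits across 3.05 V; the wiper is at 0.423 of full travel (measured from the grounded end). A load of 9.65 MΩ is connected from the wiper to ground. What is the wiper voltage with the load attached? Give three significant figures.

The wiper splits the pot into (1−α)R = 413.7 kΩ above and αR = 303.3 kΩ below.
Lower section ‖ load = 294.0 kΩ.
V_wiper = 3.05 × 294.0/(413.7 + 294.0) = 1.27 V.

V ≈ 1.27 V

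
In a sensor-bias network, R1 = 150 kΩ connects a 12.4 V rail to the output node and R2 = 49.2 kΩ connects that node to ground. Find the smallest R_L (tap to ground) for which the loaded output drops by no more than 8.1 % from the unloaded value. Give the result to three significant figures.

R_L(min) ≈ 420 kΩ

Output resistance R_th = R1‖R2 = (150 × 49.2)/199.2 = 37.05 kΩ.
The fractional drop is R_th/(R_th + R_L); requiring this ≤ 0.0810 gives R_L ≥ R_th(1/0.0810 − 1) = 37.05 × 11.35 = 420 kΩ.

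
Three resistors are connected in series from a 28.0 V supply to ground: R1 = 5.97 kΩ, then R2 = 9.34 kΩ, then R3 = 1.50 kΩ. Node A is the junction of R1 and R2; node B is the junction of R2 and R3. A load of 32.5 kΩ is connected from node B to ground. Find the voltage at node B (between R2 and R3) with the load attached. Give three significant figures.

V ≈ 2.40 V

At node B, R3 is in parallel with the load: R3‖R_L = 1.434 kΩ.
Below node A the resistance is R2 + (R3‖R_L) = 10.77 kΩ, so V_A = 28.0 × 10.77/16.74 = 18.02 V.
Then V_B = V_A × (R3‖R_L)/(R2 + R3‖R_L) = 18.02 × 1.434/10.77 = 2.40 V.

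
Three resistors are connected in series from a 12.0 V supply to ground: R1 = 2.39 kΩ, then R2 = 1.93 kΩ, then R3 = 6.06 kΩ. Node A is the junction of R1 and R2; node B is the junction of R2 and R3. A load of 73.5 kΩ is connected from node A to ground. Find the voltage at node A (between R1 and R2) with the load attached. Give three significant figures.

V ≈ 9.01 V

Below node A the series string R2+R3 = 7.990 kΩ sits in parallel with the 73.5 kΩ load: 7.207 kΩ.
V_A = 12.0 × 7.207/(2.39 + 7.207) = 9.01 V.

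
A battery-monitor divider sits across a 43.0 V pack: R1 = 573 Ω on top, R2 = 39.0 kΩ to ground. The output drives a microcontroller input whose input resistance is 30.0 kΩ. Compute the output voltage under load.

The load sits in parallel with R2: R2‖R_L = (39000 × 30000) / (39000 + 30000) = 16960 Ω.
V_out = 43.0 × 16960 / (573 + 16960) = 43.0 × 16960/17530 = 41.6 V.
(Unloaded it would have been 42.4 V.)

V_out ≈ 41.6 V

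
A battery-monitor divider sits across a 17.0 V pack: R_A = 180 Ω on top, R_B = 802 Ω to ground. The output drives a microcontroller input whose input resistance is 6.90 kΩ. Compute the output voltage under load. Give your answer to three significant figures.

V_out ≈ 13.6 V

The load sits in parallel with R_B: R_B‖R_L = (802 × 6900) / (802 + 6900) = 718.5 Ω.
V_out = 17.0 × 718.5 / (180 + 718.5) = 17.0 × 718.5/898.5 = 13.6 V.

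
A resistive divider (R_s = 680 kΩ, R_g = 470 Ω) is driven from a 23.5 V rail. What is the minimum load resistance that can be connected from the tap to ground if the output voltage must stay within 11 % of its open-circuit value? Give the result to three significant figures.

Output resistance R_th = R_s‖R_g = (680000 × 470)/680500 = 469.7 Ω.
The fractional drop is R_th/(R_th + R_L); requiring this ≤ 0.110 gives R_L ≥ R_th(1/0.110 − 1) = 469.7 × 8.091 = 3.80 kΩ.

R_L(min) ≈ 3.80 kΩ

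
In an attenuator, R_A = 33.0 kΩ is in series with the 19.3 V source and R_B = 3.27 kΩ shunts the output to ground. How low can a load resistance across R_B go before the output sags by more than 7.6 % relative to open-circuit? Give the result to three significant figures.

R_L(min) ≈ 36.2 kΩ

Output resistance R_th = R_A‖R_B = (33.0 × 3.27)/36.27 = 2.975 kΩ.
The fractional drop is R_th/(R_th + R_L); requiring this ≤ 0.0760 gives R_L ≥ R_th(1/0.0760 − 1) = 2.975 × 12.16 = 36.2 kΩ.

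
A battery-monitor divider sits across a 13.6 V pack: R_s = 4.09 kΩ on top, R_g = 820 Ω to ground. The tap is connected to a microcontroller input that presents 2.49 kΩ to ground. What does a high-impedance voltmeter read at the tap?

V_out ≈ 1.78 V

The load sits in parallel with R_g: R_g‖R_L = (820 × 2490) / (820 + 2490) = 616.9 Ω.
V_out = 13.6 × 616.9 / (4090 + 616.9) = 13.6 × 616.9/4707 = 1.78 V.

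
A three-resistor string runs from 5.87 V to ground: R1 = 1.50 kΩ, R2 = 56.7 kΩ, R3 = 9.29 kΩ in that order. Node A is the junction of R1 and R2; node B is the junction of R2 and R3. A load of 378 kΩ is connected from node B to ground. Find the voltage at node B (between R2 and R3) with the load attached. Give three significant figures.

At node B, R3 is in parallel with the load: R3‖R_L = 9.067 kΩ.
Below node A the resistance is R2 + (R3‖R_L) = 65.77 kΩ, so V_A = 5.87 × 65.77/67.27 = 5.739 V.
Then V_B = V_A × (R3‖R_L)/(R2 + R3‖R_L) = 5.739 × 9.067/65.77 = 0.791 V.

V ≈ 0.791 V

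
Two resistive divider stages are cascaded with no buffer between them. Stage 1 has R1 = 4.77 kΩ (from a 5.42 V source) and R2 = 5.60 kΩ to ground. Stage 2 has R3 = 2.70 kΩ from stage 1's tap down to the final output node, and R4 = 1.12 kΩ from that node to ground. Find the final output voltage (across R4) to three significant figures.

V_out ≈ 0.513 V

Stage 2 presents R3+R4 = 3.820 kΩ as a load on stage 1's tap.
Stage 1's lower leg becomes R2‖(R3+R4) = 2.271 kΩ, so V_mid = 5.42 × 2.271/7.041 = 1.748 V.
Stage 2 is itself unloaded: V_out = V_mid × R4/(R3+R4) = 1.748 × 1.12/3.820 = 0.513 V.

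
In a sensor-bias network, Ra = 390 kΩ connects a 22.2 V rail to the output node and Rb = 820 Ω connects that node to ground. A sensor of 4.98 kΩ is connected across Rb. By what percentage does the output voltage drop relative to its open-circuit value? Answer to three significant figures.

14.1 %

Unloaded V = 22.2 × 820/390800 = 0.046579 V.
Loaded: Rb‖R_L = 704.1 Ω, giving V = 22.2 × 704.1/390700 = 0.040006 V.
Drop = (0.046579 − 0.040006) / 0.046579 = 14.1 %.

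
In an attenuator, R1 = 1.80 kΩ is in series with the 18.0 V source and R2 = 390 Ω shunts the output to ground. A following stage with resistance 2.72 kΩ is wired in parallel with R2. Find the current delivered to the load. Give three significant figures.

R2‖R_L = 341.1 Ω; V_out = 18.0 × 341.1/2141 = 2.868 V.
I_L = V_out / R_L = 2.868 / 2.72 kΩ = 1.05 mA.

I_L ≈ 1.05 mA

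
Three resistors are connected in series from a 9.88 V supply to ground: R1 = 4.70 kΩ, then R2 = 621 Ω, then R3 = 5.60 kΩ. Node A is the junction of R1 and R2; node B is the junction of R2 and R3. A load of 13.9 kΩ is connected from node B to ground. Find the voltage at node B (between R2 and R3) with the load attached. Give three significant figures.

At node B, R3 is in parallel with the load: R3‖R_L = 3992 Ω.
Below node A the resistance is R2 + (R3‖R_L) = 4613 Ω, so V_A = 9.88 × 4613/9313 = 4.894 V.
Then V_B = V_A × (R3‖R_L)/(R2 + R3‖R_L) = 4.894 × 3992/4613 = 4.23 V.

V ≈ 4.23 V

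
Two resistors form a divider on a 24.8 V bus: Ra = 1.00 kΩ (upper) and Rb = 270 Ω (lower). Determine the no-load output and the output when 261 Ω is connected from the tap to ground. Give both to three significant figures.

Open-circuit: V = 24.8 × 270/(1000 + 270) = 5.27 V.
With the load, Rb becomes Rb‖R_L = 132.7 Ω, so V = 24.8 × 132.7/1133 = 2.91 V.

Unloaded: 5.27 V; loaded: 2.91 V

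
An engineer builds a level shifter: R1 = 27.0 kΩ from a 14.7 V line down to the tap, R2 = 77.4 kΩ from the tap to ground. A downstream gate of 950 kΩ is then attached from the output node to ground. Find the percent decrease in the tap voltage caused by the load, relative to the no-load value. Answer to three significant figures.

The divider's output (Thévenin) resistance is R1‖R2 = 20.02 kΩ.
Fractional drop under load = R_th/(R_th + R_L) = 20.02 / (20.02 + 950) = 0.02064.
So the output falls by 2.06 %.

2.06 %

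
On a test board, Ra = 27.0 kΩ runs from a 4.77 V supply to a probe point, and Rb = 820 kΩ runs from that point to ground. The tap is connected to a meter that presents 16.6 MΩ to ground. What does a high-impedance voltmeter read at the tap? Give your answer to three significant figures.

V_out ≈ 4.61 V

The load sits in parallel with Rb: Rb‖R_L = (820 × 16600) / (820 + 16600) = 781.4 kΩ.
V_out = 4.77 × 781.4 / (27.0 + 781.4) = 4.77 × 781.4/808.4 = 4.61 V.
(Unloaded it would have been 4.62 V.)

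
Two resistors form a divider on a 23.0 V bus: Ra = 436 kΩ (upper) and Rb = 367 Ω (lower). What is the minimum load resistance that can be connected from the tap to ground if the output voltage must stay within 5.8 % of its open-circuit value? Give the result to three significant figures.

R_L(min) ≈ 5.96 kΩ

Output resistance R_th = Ra‖Rb = (436000 × 367)/436400 = 366.7 Ω.
The fractional drop is R_th/(R_th + R_L); requiring this ≤ 0.0580 gives R_L ≥ R_th(1/0.0580 − 1) = 366.7 × 16.24 = 5.96 kΩ.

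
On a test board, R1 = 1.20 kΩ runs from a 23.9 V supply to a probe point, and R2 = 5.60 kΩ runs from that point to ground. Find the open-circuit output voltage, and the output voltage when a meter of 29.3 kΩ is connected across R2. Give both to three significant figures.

Unloaded: 19.7 V; loaded: 19.0 V

Open-circuit: V = 23.9 × 5.60/(1.20 + 5.60) = 19.7 V.
With the load, R2 becomes R2‖R_L = 4.701 kΩ, so V = 23.9 × 4.701/5.901 = 19.0 V.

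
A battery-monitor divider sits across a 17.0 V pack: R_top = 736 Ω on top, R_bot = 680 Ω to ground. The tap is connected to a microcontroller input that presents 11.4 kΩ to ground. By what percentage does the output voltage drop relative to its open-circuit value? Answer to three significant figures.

The divider's output (Thévenin) resistance is R_top‖R_bot = 353.4 Ω.
Fractional drop under load = R_th/(R_th + R_L) = 353.4 / (353.4 + 11400) = 0.03007.
So the output falls by 3.01 %.

3.01 %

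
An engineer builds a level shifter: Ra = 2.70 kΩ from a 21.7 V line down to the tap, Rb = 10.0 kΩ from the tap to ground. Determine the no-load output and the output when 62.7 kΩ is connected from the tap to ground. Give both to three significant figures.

Unloaded: 17.1 V; loaded: 16.5 V

Open-circuit: V = 21.7 × 10.0/(2.70 + 10.0) = 17.1 V.
With the load, Rb becomes Rb‖R_L = 8.624 kΩ, so V = 21.7 × 8.624/11.32 = 16.5 V.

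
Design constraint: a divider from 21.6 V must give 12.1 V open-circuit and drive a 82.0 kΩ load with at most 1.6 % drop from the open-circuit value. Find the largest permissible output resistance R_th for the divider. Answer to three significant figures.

R_th ≤ 1.33 kΩ

Loading drop = R_th/(R_th + R_L) ≤ 0.0160, so R_th ≤ R_L · ε/(1−ε) = 82.0 kΩ × 0.0160/0.9840 = 1.33 kΩ.
(Any R1, R2 with R2/(R1+R2) = 0.560 and R1‖R2 ≤ 1.33 kΩ will meet the spec.)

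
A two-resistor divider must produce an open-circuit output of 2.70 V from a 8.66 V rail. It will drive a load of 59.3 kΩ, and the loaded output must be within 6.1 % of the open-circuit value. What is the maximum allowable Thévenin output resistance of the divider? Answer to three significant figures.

R_th ≤ 3.85 kΩ

Loading drop = R_th/(R_th + R_L) ≤ 0.0610, so R_th ≤ R_L · ε/(1−ε) = 59.3 kΩ × 0.0610/0.9390 = 3.85 kΩ.
(Any R1, R2 with R2/(R1+R2) = 0.312 and R1‖R2 ≤ 3.85 kΩ will meet the spec.)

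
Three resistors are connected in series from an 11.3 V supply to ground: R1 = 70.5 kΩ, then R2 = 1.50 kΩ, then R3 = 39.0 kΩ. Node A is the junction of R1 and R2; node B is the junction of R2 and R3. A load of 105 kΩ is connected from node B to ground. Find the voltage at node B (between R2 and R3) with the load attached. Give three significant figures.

V ≈ 3.20 V

At node B, R3 is in parallel with the load: R3‖R_L = 28.44 kΩ.
Below node A the resistance is R2 + (R3‖R_L) = 29.94 kΩ, so V_A = 11.3 × 29.94/100.4 = 3.368 V.
Then V_B = V_A × (R3‖R_L)/(R2 + R3‖R_L) = 3.368 × 28.44/29.94 = 3.20 V.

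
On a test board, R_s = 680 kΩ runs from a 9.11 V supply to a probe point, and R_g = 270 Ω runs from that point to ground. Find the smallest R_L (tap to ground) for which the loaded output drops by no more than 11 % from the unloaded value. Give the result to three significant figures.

Output resistance R_th = R_s‖R_g = (680000 × 270)/680300 = 269.9 Ω.
The fractional drop is R_th/(R_th + R_L); requiring this ≤ 0.110 gives R_L ≥ R_th(1/0.110 − 1) = 269.9 × 8.091 = 2.18 kΩ.

R_L(min) ≈ 2.18 kΩ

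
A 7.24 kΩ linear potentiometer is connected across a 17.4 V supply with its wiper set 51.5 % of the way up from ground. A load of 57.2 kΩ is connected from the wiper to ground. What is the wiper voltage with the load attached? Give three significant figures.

V ≈ 8.69 V

The wiper splits the pot into (1−α)R = 3.511 kΩ above and αR = 3.729 kΩ below.
Lower section ‖ load = 3.500 kΩ.
V_wiper = 17.4 × 3.500/(3.511 + 3.500) = 8.69 V.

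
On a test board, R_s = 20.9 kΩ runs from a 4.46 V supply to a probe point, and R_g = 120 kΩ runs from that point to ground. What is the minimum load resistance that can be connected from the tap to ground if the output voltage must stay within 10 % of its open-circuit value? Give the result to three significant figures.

R_L(min) ≈ 160 kΩ

Output resistance R_th = R_s‖R_g = (20.9 × 120)/140.9 = 17.80 kΩ.
The fractional drop is R_th/(R_th + R_L); requiring this ≤ 0.100 gives R_L ≥ R_th(1/0.100 − 1) = 17.80 × 9.000 = 160 kΩ.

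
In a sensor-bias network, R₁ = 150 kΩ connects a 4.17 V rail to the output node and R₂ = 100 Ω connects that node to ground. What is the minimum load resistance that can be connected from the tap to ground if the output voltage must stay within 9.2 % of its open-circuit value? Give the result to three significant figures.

R_L(min) ≈ 986 Ω

Output resistance R_th = R₁‖R₂ = (150000 × 100)/150100 = 99.93 Ω.
The fractional drop is R_th/(R_th + R_L); requiring this ≤ 0.0920 gives R_L ≥ R_th(1/0.0920 − 1) = 99.93 × 9.870 = 986 Ω.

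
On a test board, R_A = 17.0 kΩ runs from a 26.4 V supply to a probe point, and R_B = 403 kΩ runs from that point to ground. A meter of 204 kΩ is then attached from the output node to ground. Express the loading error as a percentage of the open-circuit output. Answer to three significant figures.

The divider's output (Thévenin) resistance is R_A‖R_B = 16.31 kΩ.
Fractional drop under load = R_th/(R_th + R_L) = 16.31 / (16.31 + 204) = 0.07404.
So the output falls by 7.40 %.

7.40 %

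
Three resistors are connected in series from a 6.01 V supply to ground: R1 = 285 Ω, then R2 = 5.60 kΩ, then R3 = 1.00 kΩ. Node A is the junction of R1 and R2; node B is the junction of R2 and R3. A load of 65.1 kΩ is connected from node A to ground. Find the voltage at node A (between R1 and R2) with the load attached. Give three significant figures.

Below node A the series string R2+R3 = 6600 Ω sits in parallel with the 65100 Ω load: 5992 Ω.
V_A = 6.01 × 5992/(285 + 5992) = 5.74 V.

V ≈ 5.74 V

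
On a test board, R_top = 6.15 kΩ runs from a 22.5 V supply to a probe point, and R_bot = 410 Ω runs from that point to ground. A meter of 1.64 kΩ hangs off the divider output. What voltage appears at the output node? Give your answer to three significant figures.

V_out ≈ 1.14 V

The load sits in parallel with R_bot: R_bot‖R_L = (410 × 1640) / (410 + 1640) = 328.0 Ω.
V_out = 22.5 × 328.0 / (6150 + 328.0) = 22.5 × 328.0/6478 = 1.14 V.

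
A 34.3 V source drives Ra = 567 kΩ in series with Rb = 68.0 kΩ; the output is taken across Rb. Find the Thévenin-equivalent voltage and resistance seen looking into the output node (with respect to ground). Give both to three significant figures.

V_th = 3.67 V, R_th = 60.7 kΩ

V_th is the open-circuit tap voltage: 34.3 × 68.0/(567 + 68.0) = 3.67 V.
With the supply zeroed, Ra and Rb appear in parallel from the tap: R_th = Ra‖Rb = (567 × 68.0)/635.0 = 60.7 kΩ.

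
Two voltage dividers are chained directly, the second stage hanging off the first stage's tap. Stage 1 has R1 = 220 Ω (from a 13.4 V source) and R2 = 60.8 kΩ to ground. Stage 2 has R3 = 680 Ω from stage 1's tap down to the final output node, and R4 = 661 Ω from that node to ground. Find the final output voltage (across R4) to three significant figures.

Stage 2 presents R3+R4 = 1341 Ω as a load on stage 1's tap.
Stage 1's lower leg becomes R2‖(R3+R4) = 1312 Ω, so V_mid = 13.4 × 1312/1532 = 11.48 V.
Stage 2 is itself unloaded: V_out = V_mid × R4/(R3+R4) = 11.48 × 661/1341 = 5.66 V.

V_out ≈ 5.66 V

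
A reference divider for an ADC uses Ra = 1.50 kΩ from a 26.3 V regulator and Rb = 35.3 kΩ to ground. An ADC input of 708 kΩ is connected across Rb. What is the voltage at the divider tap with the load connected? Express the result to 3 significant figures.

V_out ≈ 25.2 V

The load sits in parallel with Rb: Rb‖R_L = (35.3 × 708) / (35.3 + 708) = 33.62 kΩ.
V_out = 26.3 × 33.62 / (1.50 + 33.62) = 26.3 × 33.62/35.12 = 25.2 V.
(Unloaded it would have been 25.2 V.)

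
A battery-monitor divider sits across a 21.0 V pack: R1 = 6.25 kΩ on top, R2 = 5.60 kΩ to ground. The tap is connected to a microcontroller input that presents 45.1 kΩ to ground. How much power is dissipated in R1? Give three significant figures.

Total resistance from the source is R1 + (R2‖R_L) = 11.23 kΩ, so I = 21.0/11.23 kΩ = 1.870 mA.
P = I²·R1 = (1.870 mA)² × 6.25 kΩ = 21.8 mW.

P ≈ 21.8 mW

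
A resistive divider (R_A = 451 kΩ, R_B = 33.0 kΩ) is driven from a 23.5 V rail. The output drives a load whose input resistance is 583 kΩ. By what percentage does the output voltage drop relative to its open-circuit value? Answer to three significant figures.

The divider's output (Thévenin) resistance is R_A‖R_B = 30.75 kΩ.
Fractional drop under load = R_th/(R_th + R_L) = 30.75 / (30.75 + 583) = 0.05010.
So the output falls by 5.01 %.

5.01 %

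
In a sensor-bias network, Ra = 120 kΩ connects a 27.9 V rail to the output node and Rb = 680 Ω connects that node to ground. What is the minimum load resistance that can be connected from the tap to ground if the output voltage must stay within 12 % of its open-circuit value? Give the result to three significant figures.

R_L(min) ≈ 4.96 kΩ

Output resistance R_th = Ra‖Rb = (120000 × 680)/120700 = 676.2 Ω.
The fractional drop is R_th/(R_th + R_L); requiring this ≤ 0.120 gives R_L ≥ R_th(1/0.120 − 1) = 676.2 × 7.333 = 4.96 kΩ.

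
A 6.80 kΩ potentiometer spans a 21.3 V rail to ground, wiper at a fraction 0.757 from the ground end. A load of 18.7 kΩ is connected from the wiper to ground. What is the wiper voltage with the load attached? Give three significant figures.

V ≈ 15.1 V

The wiper splits the pot into (1−α)R = 1.652 kΩ above and αR = 5.148 kΩ below.
Lower section ‖ load = 4.036 kΩ.
V_wiper = 21.3 × 4.036/(1.652 + 4.036) = 15.1 V.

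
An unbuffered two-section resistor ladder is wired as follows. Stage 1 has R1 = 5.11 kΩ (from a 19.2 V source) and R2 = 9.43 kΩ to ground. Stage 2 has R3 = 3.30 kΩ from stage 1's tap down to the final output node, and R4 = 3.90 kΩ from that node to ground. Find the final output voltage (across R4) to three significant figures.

V_out ≈ 4.62 V

Stage 2 presents R3+R4 = 7.200 kΩ as a load on stage 1's tap.
Stage 1's lower leg becomes R2‖(R3+R4) = 4.083 kΩ, so V_mid = 19.2 × 4.083/9.193 = 8.527 V.
Stage 2 is itself unloaded: V_out = V_mid × R4/(R3+R4) = 8.527 × 3.90/7.200 = 4.62 V.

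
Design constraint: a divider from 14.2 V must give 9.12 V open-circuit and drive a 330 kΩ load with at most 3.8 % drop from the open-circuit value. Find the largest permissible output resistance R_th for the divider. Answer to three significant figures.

R_th ≤ 13.0 kΩ

Loading drop = R_th/(R_th + R_L) ≤ 0.0380, so R_th ≤ R_L · ε/(1−ε) = 330 kΩ × 0.0380/0.9620 = 13.0 kΩ.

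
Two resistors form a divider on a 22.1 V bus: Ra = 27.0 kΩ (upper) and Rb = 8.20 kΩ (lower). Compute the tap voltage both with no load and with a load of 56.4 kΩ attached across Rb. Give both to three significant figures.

Unloaded: 5.15 V; loaded: 4.63 V

Open-circuit: V = 22.1 × 8.20/(27.0 + 8.20) = 5.15 V.
With the load, Rb becomes Rb‖R_L = 7.159 kΩ, so V = 22.1 × 7.159/34.16 = 4.63 V.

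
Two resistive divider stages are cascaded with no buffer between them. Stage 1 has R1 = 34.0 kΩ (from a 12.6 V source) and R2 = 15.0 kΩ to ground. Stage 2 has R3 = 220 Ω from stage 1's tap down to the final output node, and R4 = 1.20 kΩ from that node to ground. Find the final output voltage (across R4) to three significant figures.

V_out ≈ 0.391 V

Stage 2 presents R3+R4 = 1420 Ω as a load on stage 1's tap.
Stage 1's lower leg becomes R2‖(R3+R4) = 1297 Ω, so V_mid = 12.6 × 1297/35300 = 0.4631 V.
Stage 2 is itself unloaded: V_out = V_mid × R4/(R3+R4) = 0.4631 × 1200/1420 = 0.391 V.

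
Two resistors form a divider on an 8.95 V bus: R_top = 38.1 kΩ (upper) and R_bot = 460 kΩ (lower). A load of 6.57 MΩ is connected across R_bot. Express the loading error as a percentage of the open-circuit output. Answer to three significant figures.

The divider's output (Thévenin) resistance is R_top‖R_bot = 35.19 kΩ.
Fractional drop under load = R_th/(R_th + R_L) = 35.19 / (35.19 + 6570) = 0.005327.
So the output falls by 0.533 %.

0.533 %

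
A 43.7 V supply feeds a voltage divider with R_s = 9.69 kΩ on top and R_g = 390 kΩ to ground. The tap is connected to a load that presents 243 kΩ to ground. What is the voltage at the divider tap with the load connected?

The load sits in parallel with R_g: R_g‖R_L = (390 × 243) / (390 + 243) = 149.7 kΩ.
V_out = 43.7 × 149.7 / (9.69 + 149.7) = 43.7 × 149.7/159.4 = 41.0 V.

V_out ≈ 41.0 V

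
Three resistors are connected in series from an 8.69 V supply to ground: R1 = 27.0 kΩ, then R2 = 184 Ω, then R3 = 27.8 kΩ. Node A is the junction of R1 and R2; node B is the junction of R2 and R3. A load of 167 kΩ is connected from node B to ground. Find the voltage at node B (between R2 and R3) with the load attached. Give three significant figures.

V ≈ 4.06 V

At node B, R3 is in parallel with the load: R3‖R_L = 23830 Ω.
Below node A the resistance is R2 + (R3‖R_L) = 24020 Ω, so V_A = 8.69 × 24020/51020 = 4.091 V.
Then V_B = V_A × (R3‖R_L)/(R2 + R3‖R_L) = 4.091 × 23830/24020 = 4.06 V.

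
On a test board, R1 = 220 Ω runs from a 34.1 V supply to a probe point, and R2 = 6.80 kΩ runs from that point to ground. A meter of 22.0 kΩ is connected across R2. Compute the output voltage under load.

V_out ≈ 32.7 V

The load sits in parallel with R2: R2‖R_L = (6800 × 22000) / (6800 + 22000) = 5194 Ω.
V_out = 34.1 × 5194 / (220 + 5194) = 34.1 × 5194/5414 = 32.7 V.
(Unloaded it would have been 33.0 V.)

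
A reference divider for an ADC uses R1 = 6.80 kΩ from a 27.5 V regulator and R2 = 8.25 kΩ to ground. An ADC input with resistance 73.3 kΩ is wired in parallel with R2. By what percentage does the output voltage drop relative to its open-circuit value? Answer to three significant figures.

The divider's output (Thévenin) resistance is R1‖R2 = 3.728 kΩ.
Fractional drop under load = R_th/(R_th + R_L) = 3.728 / (3.728 + 73.3) = 0.04839.
So the output falls by 4.84 %.

4.84 %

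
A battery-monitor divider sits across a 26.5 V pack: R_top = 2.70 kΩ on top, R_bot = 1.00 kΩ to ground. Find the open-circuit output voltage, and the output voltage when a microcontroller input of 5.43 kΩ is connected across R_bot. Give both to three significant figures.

Open-circuit: V = 26.5 × 1.00/(2.70 + 1.00) = 7.16 V.
With the load, R_bot becomes R_bot‖R_L = 0.8445 kΩ, so V = 26.5 × 0.8445/3.544 = 6.31 V.

Unloaded: 7.16 V; loaded: 6.31 V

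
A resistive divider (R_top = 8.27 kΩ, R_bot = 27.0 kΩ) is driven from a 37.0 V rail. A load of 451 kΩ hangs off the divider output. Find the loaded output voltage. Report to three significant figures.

The load sits in parallel with R_bot: R_bot‖R_L = (27.0 × 451) / (27.0 + 451) = 25.47 kΩ.
V_out = 37.0 × 25.47 / (8.27 + 25.47) = 37.0 × 25.47/33.74 = 27.9 V.

V_out ≈ 27.9 V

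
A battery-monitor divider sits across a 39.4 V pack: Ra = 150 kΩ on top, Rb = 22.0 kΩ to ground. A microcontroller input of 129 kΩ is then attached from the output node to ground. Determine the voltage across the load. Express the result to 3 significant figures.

V_out ≈ 4.39 V

The load sits in parallel with Rb: Rb‖R_L = (22.0 × 129) / (22.0 + 129) = 18.79 kΩ.
V_out = 39.4 × 18.79 / (150 + 18.79) = 39.4 × 18.79/168.8 = 4.39 V.
(Unloaded it would have been 5.04 V.)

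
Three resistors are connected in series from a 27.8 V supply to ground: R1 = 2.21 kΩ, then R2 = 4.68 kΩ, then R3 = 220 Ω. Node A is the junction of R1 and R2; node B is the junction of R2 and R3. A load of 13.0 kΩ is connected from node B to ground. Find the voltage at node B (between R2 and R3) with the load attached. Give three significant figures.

At node B, R3 is in parallel with the load: R3‖R_L = 216.3 Ω.
Below node A the resistance is R2 + (R3‖R_L) = 4896 Ω, so V_A = 27.8 × 4896/7106 = 19.15 V.
Then V_B = V_A × (R3‖R_L)/(R2 + R3‖R_L) = 19.15 × 216.3/4896 = 0.846 V.

V ≈ 0.846 V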